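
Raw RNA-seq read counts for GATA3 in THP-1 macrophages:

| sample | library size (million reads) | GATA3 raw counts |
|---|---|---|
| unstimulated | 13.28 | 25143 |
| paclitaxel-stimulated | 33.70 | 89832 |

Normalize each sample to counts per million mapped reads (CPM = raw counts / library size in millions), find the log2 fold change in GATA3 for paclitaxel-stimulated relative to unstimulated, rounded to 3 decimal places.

CPM(unstimulated) = 25143 / 13.28 = 1893.2982
CPM(paclitaxel-stimulated) = 89832 / 33.70 = 2665.6380
Fold change = 2665.6380 / 1893.2982 = 1.40793
log2(1.40793) = 0.4936

0.494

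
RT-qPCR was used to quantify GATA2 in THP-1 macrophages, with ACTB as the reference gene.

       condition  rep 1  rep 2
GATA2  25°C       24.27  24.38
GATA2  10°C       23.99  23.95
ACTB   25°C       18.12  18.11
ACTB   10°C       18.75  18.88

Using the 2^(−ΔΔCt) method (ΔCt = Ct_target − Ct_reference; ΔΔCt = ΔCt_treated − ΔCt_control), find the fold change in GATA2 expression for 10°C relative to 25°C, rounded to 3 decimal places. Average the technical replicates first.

Mean Ct: GATA2 25°C 24.325; GATA2 10°C 23.970; ACTB 25°C 18.115; ACTB 10°C 18.815
ΔCt(25°C) = 24.325 − 18.115 = 6.210
ΔCt(10°C) = 23.970 − 18.815 = 5.155
ΔΔCt = 5.155 − 6.210 = -1.055
Fold change = 2^(−(-1.055)) = 2^1.055 = 2.0777

2.078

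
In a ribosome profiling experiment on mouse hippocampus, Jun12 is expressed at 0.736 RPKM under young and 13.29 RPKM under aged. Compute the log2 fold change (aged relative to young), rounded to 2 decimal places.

4.17

Fold change = 13.29 / 0.736 = 18.0571
log2(18.0571) = 4.174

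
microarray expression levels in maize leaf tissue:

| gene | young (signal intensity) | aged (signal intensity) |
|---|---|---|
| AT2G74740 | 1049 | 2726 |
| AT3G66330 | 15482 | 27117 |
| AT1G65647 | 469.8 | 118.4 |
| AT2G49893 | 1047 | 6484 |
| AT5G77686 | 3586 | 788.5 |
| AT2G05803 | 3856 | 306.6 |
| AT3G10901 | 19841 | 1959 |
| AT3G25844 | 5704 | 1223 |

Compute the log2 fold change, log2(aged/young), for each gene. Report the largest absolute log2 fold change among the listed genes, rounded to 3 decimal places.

log2(2726/1049) = 1.378  (AT2G74740)
log2(27117/15482) = 0.809  (AT3G66330)
log2(118.4/469.8) = -1.988  (AT1G65647)
log2(6484/1047) = 2.631  (AT2G49893)
log2(788.5/3586) = -2.185  (AT5G77686)
log2(306.6/3856) = -3.653  (AT2G05803)
log2(1959/19841) = -3.340  (AT3G10901)
log2(1223/5704) = -2.222  (AT3G25844)
The largest magnitude belongs to AT2G05803.

3.653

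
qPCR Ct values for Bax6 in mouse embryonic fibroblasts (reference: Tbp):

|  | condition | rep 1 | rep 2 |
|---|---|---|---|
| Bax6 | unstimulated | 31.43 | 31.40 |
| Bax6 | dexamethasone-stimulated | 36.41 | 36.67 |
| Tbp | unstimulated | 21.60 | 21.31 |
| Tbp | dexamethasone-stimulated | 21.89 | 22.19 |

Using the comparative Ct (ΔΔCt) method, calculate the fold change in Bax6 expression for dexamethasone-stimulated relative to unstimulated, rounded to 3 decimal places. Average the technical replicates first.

0.043

Mean Ct: Bax6 unstimulated 31.415; Bax6 dexamethasone-stimulated 36.540; Tbp unstimulated 21.455; Tbp dexamethasone-stimulated 22.040
ΔCt(unstimulated) = 31.415 − 21.455 = 9.960
ΔCt(dexamethasone-stimulated) = 36.540 − 22.040 = 14.500
ΔΔCt = 14.500 − 9.960 = 4.540
Fold change = 2^(−4.540) = 0.0430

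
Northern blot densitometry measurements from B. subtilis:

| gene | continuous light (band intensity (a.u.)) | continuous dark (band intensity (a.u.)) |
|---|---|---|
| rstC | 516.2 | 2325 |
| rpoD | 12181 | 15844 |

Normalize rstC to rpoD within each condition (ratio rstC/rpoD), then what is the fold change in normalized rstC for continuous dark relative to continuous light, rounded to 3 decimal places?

3.463

rstC/rpoD (continuous light) = 516.2 / 12181 = 0.042377
rstC/rpoD (continuous dark) = 2325 / 15844 = 0.14674
Fold change = 0.14674 / 0.042377 = 3.4628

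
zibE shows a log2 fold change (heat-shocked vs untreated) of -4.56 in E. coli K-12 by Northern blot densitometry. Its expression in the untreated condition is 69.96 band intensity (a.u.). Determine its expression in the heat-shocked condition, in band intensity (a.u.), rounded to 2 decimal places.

Fold change = 2^(-4.56) = 0.0424
heat-shocked expression = 69.96 × 0.0424 = 2.97

2.97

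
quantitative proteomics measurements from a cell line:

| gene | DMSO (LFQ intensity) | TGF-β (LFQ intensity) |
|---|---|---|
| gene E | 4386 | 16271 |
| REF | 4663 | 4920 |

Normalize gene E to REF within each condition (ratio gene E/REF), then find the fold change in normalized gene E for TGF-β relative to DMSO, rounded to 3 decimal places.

3.516

gene E/REF (DMSO) = 4386 / 4663 = 0.9406
gene E/REF (TGF-β) = 16271 / 4920 = 3.3071
Fold change = 3.3071 / 0.9406 = 3.5160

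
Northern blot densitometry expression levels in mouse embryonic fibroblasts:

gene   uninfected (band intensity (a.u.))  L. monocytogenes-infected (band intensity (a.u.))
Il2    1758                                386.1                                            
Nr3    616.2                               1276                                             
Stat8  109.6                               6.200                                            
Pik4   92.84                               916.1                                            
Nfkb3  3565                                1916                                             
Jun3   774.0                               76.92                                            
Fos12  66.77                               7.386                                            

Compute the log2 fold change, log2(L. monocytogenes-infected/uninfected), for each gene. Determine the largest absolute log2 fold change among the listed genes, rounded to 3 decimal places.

4.144

log2(386.1/1758) = -2.187  (Il2)
log2(1276/616.2) = 1.050  (Nr3)
log2(6.200/109.6) = -4.144  (Stat8)
log2(916.1/92.84) = 3.303  (Pik4)
log2(1916/3565) = -0.896  (Nfkb3)
log2(76.92/774.0) = -3.331  (Jun3)
log2(7.386/66.77) = -3.176  (Fos12)
The largest magnitude belongs to Stat8.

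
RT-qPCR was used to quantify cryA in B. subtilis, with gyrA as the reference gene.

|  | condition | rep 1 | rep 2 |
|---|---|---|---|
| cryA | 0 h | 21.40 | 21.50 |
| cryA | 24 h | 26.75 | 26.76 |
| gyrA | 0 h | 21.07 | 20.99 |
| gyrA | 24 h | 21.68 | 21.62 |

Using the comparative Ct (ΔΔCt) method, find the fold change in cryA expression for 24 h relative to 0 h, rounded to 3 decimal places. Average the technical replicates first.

Mean Ct: cryA 0 h 21.450; cryA 24 h 26.755; gyrA 0 h 21.030; gyrA 24 h 21.650
ΔCt(0 h) = 21.450 − 21.030 = 0.420
ΔCt(24 h) = 26.755 − 21.650 = 5.105
ΔΔCt = 5.105 − 0.420 = 4.685
Fold change = 2^(−4.685) = 0.0389

0.039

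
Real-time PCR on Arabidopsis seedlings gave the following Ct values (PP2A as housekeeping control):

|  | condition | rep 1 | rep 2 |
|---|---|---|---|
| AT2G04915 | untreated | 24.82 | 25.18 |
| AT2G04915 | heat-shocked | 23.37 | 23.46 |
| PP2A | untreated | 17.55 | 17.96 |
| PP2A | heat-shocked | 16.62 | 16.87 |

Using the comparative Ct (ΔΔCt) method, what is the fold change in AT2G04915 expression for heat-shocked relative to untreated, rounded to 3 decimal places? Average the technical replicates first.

Mean Ct: AT2G04915 untreated 25.000; AT2G04915 heat-shocked 23.415; PP2A untreated 17.755; PP2A heat-shocked 16.745
ΔCt(untreated) = 25.000 − 17.755 = 7.245
ΔCt(heat-shocked) = 23.415 − 16.745 = 6.670
ΔΔCt = 6.670 − 7.245 = -0.575
Fold change = 2^(−(-0.575)) = 2^0.575 = 1.4897

1.490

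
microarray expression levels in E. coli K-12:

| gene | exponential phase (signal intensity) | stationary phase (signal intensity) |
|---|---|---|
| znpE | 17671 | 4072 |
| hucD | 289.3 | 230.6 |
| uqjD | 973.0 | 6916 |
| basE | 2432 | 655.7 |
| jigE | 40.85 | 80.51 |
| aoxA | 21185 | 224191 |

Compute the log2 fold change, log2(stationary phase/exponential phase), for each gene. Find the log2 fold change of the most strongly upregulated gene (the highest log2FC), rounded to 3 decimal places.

3.404

log2(4072/17671) = -2.118  (znpE)
log2(230.6/289.3) = -0.327  (hucD)
log2(6916/973.0) = 2.829  (uqjD)
log2(655.7/2432) = -1.891  (basE)
log2(80.51/40.85) = 0.979  (jigE)
log2(224191/21185) = 3.404  (aoxA)
aoxA is most strongly upregulated.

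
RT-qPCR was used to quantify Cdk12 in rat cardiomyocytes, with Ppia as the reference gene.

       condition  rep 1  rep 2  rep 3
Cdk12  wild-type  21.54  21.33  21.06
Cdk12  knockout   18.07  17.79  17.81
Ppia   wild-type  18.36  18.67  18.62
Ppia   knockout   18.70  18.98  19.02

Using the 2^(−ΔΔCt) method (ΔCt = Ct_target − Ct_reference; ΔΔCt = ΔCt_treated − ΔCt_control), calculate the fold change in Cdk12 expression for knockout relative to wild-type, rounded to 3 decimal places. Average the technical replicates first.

13.642

Mean Ct: Cdk12 wild-type 21.310; Cdk12 knockout 17.890; Ppia wild-type 18.550; Ppia knockout 18.900
ΔCt(wild-type) = 21.310 − 18.550 = 2.760
ΔCt(knockout) = 17.890 − 18.900 = -1.010
ΔΔCt = -1.010 − 2.760 = -3.770
Fold change = 2^(−(-3.770)) = 2^3.770 = 13.6422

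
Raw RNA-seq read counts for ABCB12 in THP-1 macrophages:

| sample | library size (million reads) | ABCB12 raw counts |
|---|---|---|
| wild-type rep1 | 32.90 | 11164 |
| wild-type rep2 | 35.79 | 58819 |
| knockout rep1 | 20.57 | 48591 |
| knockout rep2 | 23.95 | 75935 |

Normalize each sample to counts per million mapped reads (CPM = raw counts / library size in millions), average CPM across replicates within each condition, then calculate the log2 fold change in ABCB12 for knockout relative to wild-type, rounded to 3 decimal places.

CPM(wild-type rep1) = 11164 / 32.90 = 339.3313
CPM(wild-type rep2) = 58819 / 35.79 = 1643.4479
CPM(knockout rep1) = 48591 / 20.57 = 2362.2265
CPM(knockout rep2) = 75935 / 23.95 = 3170.5637
mean CPM(wild-type) = 991.3896; mean CPM(knockout) = 2766.3951
Fold change = 2766.3951 / 991.3896 = 2.79042
log2(2.79042) = 1.4805

1.480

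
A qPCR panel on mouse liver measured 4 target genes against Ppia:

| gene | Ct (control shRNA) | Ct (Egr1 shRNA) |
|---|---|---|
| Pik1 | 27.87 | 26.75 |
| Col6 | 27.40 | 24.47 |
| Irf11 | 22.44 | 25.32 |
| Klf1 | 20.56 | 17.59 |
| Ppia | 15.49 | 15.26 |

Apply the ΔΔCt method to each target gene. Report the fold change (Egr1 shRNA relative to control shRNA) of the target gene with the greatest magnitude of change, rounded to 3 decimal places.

0.116

Pik1: ΔΔCt = (26.75−15.26) − (27.87−15.49) = 11.49 − 12.38 = -0.89; fold change = 2^0.89 = 1.853
Col6: ΔΔCt = (24.47−15.26) − (27.40−15.49) = 9.21 − 11.91 = -2.70; fold change = 2^2.70 = 6.498
Irf11: ΔΔCt = (25.32−15.26) − (22.44−15.49) = 10.06 − 6.95 = 3.11; fold change = 2^-3.11 = 0.116
Klf1: ΔΔCt = (17.59−15.26) − (20.56−15.49) = 2.33 − 5.07 = -2.74; fold change = 2^2.74 = 6.681
Irf11 has the largest |ΔΔCt| = 3.11.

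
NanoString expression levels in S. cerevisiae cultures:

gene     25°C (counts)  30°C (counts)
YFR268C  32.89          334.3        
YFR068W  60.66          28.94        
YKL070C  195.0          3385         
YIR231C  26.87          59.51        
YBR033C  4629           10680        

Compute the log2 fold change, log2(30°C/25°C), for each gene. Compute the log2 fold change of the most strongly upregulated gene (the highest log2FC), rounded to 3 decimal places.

log2(334.3/32.89) = 3.345  (YFR268C)
log2(28.94/60.66) = -1.068  (YFR068W)
log2(3385/195.0) = 4.118  (YKL070C)
log2(59.51/26.87) = 1.147  (YIR231C)
log2(10680/4629) = 1.206  (YBR033C)
YKL070C is most strongly upregulated.

4.118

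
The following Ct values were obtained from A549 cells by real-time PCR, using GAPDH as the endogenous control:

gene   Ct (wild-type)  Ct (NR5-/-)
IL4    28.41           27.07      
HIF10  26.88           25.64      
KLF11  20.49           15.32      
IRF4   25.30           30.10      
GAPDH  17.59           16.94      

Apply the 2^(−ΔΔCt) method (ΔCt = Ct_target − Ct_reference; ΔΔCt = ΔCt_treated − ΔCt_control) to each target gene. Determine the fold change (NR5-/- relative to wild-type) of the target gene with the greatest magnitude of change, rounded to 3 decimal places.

0.023

IL4: ΔΔCt = (27.07−16.94) − (28.41−17.59) = 10.13 − 10.82 = -0.69; fold change = 2^0.69 = 1.613
HIF10: ΔΔCt = (25.64−16.94) − (26.88−17.59) = 8.70 − 9.29 = -0.59; fold change = 2^0.59 = 1.505
KLF11: ΔΔCt = (15.32−16.94) − (20.49−17.59) = -1.62 − 2.90 = -4.52; fold change = 2^4.52 = 22.943
IRF4: ΔΔCt = (30.10−16.94) − (25.30−17.59) = 13.16 − 7.71 = 5.45; fold change = 2^-5.45 = 0.023
IRF4 has the largest |ΔΔCt| = 5.45.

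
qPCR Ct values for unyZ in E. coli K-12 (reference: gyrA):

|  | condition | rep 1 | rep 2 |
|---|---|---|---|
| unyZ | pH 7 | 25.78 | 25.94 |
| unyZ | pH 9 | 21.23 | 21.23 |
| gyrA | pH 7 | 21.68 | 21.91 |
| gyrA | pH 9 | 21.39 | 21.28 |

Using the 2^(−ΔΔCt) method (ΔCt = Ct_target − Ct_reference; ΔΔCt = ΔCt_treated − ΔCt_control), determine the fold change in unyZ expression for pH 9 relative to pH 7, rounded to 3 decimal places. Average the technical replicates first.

18.001

Mean Ct: unyZ pH 7 25.860; unyZ pH 9 21.230; gyrA pH 7 21.795; gyrA pH 9 21.335
ΔCt(pH 7) = 25.860 − 21.795 = 4.065
ΔCt(pH 9) = 21.230 − 21.335 = -0.105
ΔΔCt = -0.105 − 4.065 = -4.170
Fold change = 2^(−(-4.170)) = 2^4.170 = 18.0009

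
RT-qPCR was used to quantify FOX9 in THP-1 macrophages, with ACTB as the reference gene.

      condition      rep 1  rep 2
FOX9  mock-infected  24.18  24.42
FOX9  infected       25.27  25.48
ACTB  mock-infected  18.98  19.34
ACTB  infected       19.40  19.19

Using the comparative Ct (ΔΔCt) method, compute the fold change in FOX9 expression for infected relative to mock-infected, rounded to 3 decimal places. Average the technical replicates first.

Mean Ct: FOX9 mock-infected 24.300; FOX9 infected 25.375; ACTB mock-infected 19.160; ACTB infected 19.295
ΔCt(mock-infected) = 24.300 − 19.160 = 5.140
ΔCt(infected) = 25.375 − 19.295 = 6.080
ΔΔCt = 6.080 − 5.140 = 0.940
Fold change = 2^(−0.940) = 0.5212

0.521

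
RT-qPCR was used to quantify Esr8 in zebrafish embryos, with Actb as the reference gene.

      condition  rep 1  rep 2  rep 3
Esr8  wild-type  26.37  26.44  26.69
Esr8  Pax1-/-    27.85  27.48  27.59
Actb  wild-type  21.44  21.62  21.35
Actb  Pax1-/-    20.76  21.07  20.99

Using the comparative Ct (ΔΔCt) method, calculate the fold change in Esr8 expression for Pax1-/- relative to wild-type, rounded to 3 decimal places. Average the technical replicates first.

0.314

Mean Ct: Esr8 wild-type 26.500; Esr8 Pax1-/- 27.640; Actb wild-type 21.470; Actb Pax1-/- 20.940
ΔCt(wild-type) = 26.500 − 21.470 = 5.030
ΔCt(Pax1-/-) = 27.640 − 20.940 = 6.700
ΔΔCt = 6.700 − 5.030 = 1.670
Fold change = 2^(−1.670) = 0.3143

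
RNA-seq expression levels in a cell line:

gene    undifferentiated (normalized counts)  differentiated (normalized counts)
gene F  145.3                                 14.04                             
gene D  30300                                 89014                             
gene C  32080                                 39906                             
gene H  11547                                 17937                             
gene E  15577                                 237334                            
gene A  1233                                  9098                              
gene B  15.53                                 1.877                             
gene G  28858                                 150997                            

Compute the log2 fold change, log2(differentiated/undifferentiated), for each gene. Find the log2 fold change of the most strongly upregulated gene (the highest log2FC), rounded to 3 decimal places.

log2(14.04/145.3) = -3.371  (gene F)
log2(89014/30300) = 1.555  (gene D)
log2(39906/32080) = 0.315  (gene C)
log2(17937/11547) = 0.635  (gene H)
log2(237334/15577) = 3.929  (gene E)
log2(9098/1233) = 2.883  (gene A)
log2(1.877/15.53) = -3.049  (gene B)
log2(150997/28858) = 2.387  (gene G)
gene E is most strongly upregulated.

3.929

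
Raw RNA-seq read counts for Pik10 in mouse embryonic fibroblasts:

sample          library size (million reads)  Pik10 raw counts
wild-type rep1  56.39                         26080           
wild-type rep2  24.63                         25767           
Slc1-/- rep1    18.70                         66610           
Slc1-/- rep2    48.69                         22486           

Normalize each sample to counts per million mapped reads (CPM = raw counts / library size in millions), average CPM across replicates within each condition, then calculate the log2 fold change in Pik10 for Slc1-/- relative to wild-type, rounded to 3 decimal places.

1.415

CPM(wild-type rep1) = 26080 / 56.39 = 462.4933
CPM(wild-type rep2) = 25767 / 24.63 = 1046.1632
CPM(Slc1-/- rep1) = 66610 / 18.70 = 3562.0321
CPM(Slc1-/- rep2) = 22486 / 48.69 = 461.8197
mean CPM(wild-type) = 754.3283; mean CPM(Slc1-/-) = 2011.9259
Fold change = 2011.9259 / 754.3283 = 2.66718
log2(2.66718) = 1.4153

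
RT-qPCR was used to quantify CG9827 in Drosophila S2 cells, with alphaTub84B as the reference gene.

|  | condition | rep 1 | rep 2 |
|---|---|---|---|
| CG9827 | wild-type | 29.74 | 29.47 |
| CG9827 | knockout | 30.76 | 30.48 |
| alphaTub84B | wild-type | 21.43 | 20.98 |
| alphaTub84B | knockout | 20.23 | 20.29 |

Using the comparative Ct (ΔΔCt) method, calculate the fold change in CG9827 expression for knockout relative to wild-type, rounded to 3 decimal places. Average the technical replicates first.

Mean Ct: CG9827 wild-type 29.605; CG9827 knockout 30.620; alphaTub84B wild-type 21.205; alphaTub84B knockout 20.260
ΔCt(wild-type) = 29.605 − 21.205 = 8.400
ΔCt(knockout) = 30.620 − 20.260 = 10.360
ΔΔCt = 10.360 − 8.400 = 1.960
Fold change = 2^(−1.960) = 0.2570

0.257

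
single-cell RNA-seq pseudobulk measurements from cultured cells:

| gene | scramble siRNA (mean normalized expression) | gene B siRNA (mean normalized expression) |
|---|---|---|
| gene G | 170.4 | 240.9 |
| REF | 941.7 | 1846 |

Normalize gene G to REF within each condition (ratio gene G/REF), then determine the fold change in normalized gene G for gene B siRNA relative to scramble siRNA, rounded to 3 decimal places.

gene G/REF (scramble siRNA) = 170.4 / 941.7 = 0.18095
gene G/REF (gene B siRNA) = 240.9 / 1846 = 0.1305
Fold change = 0.1305 / 0.18095 = 0.7212

0.721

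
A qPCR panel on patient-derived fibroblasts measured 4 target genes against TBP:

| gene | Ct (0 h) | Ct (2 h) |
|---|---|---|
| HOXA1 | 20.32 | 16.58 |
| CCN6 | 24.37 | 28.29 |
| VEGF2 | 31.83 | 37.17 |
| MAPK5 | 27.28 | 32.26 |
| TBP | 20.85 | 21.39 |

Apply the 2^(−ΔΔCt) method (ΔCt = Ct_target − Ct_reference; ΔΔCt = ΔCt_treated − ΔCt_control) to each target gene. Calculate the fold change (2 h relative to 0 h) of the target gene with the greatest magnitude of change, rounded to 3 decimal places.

0.036

HOXA1: ΔΔCt = (16.58−21.39) − (20.32−20.85) = -4.81 − (-0.53) = -4.28; fold change = 2^4.28 = 19.427
CCN6: ΔΔCt = (28.29−21.39) − (24.37−20.85) = 6.90 − 3.52 = 3.38; fold change = 2^-3.38 = 0.096
VEGF2: ΔΔCt = (37.17−21.39) − (31.83−20.85) = 15.78 − 10.98 = 4.80; fold change = 2^-4.80 = 0.036
MAPK5: ΔΔCt = (32.26−21.39) − (27.28−20.85) = 10.87 − 6.43 = 4.44; fold change = 2^-4.44 = 0.046
VEGF2 has the largest |ΔΔCt| = 4.80.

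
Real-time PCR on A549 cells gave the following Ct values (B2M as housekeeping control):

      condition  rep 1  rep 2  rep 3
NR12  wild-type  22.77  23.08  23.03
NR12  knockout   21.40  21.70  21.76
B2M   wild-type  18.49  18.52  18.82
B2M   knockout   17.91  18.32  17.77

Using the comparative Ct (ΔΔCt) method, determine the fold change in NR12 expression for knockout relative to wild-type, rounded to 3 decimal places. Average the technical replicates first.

Mean Ct: NR12 wild-type 22.960; NR12 knockout 21.620; B2M wild-type 18.610; B2M knockout 18.000
ΔCt(wild-type) = 22.960 − 18.610 = 4.350
ΔCt(knockout) = 21.620 − 18.000 = 3.620
ΔΔCt = 3.620 − 4.350 = -0.730
Fold change = 2^(−(-0.730)) = 2^0.730 = 1.6586

1.659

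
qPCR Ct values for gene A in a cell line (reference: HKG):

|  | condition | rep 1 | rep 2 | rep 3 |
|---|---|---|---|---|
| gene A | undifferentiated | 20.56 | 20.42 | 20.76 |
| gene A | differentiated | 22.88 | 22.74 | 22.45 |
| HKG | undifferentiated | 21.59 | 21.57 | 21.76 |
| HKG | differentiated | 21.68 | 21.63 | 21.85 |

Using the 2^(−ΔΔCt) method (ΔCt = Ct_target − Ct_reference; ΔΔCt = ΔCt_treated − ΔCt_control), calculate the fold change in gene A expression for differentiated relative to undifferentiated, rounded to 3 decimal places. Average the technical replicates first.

Mean Ct: gene A undifferentiated 20.580; gene A differentiated 22.690; HKG undifferentiated 21.640; HKG differentiated 21.720
ΔCt(undifferentiated) = 20.580 − 21.640 = -1.060
ΔCt(differentiated) = 22.690 − 21.720 = 0.970
ΔΔCt = 0.970 − (-1.060) = 2.030
Fold change = 2^(−2.030) = 0.2449

0.245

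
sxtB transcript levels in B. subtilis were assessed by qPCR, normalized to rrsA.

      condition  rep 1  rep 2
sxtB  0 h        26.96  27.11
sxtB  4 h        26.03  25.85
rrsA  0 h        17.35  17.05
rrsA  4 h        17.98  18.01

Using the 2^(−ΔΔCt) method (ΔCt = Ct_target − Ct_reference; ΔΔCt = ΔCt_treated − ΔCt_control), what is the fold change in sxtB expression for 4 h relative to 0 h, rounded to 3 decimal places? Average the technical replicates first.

Mean Ct: sxtB 0 h 27.035; sxtB 4 h 25.940; rrsA 0 h 17.200; rrsA 4 h 17.995
ΔCt(0 h) = 27.035 − 17.200 = 9.835
ΔCt(4 h) = 25.940 − 17.995 = 7.945
ΔΔCt = 7.945 − 9.835 = -1.890
Fold change = 2^(−(-1.890)) = 2^1.890 = 3.7064

3.706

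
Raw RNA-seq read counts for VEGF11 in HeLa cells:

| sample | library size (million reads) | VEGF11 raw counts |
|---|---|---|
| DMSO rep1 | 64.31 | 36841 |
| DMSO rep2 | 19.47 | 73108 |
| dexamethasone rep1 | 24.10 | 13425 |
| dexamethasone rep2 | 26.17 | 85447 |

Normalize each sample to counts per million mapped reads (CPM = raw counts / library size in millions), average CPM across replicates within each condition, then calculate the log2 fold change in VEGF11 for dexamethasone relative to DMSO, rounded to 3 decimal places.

-0.179

CPM(DMSO rep1) = 36841 / 64.31 = 572.8658
CPM(DMSO rep2) = 73108 / 19.47 = 3754.9050
CPM(dexamethasone rep1) = 13425 / 24.10 = 557.0539
CPM(dexamethasone rep2) = 85447 / 26.17 = 3265.0745
mean CPM(DMSO) = 2163.8854; mean CPM(dexamethasone) = 1911.0642
Fold change = 1911.0642 / 2163.8854 = 0.88316
log2(0.88316) = -0.1792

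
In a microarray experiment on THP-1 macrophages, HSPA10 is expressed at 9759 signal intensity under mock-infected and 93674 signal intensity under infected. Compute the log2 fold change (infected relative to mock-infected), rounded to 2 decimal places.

3.26

Fold change = 93674 / 9759 = 9.5987
log2(9.5987) = 3.263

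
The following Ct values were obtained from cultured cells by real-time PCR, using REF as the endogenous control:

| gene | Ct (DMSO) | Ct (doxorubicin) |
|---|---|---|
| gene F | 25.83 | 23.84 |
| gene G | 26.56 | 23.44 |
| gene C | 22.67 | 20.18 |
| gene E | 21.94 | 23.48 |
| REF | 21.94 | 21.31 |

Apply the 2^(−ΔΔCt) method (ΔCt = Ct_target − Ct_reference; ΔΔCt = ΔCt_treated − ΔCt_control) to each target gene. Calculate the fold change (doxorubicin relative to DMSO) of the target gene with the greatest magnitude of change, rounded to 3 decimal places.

5.618

gene F: ΔΔCt = (23.84−21.31) − (25.83−21.94) = 2.53 − 3.89 = -1.36; fold change = 2^1.36 = 2.567
gene G: ΔΔCt = (23.44−21.31) − (26.56−21.94) = 2.13 − 4.62 = -2.49; fold change = 2^2.49 = 5.618
gene C: ΔΔCt = (20.18−21.31) − (22.67−21.94) = -1.13 − 0.73 = -1.86; fold change = 2^1.86 = 3.630
gene E: ΔΔCt = (23.48−21.31) − (21.94−21.94) = 2.17 − 0.00 = 2.17; fold change = 2^-2.17 = 0.222
gene G has the largest |ΔΔCt| = 2.49.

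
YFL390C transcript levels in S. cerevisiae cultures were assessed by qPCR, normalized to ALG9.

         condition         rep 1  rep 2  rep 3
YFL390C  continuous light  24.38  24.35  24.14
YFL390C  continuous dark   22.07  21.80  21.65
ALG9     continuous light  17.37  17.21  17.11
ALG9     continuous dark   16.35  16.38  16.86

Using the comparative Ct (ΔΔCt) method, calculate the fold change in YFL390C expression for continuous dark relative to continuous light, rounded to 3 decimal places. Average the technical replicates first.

Mean Ct: YFL390C continuous light 24.290; YFL390C continuous dark 21.840; ALG9 continuous light 17.230; ALG9 continuous dark 16.530
ΔCt(continuous light) = 24.290 − 17.230 = 7.060
ΔCt(continuous dark) = 21.840 − 16.530 = 5.310
ΔΔCt = 5.310 − 7.060 = -1.750
Fold change = 2^(−(-1.750)) = 2^1.750 = 3.3636

3.364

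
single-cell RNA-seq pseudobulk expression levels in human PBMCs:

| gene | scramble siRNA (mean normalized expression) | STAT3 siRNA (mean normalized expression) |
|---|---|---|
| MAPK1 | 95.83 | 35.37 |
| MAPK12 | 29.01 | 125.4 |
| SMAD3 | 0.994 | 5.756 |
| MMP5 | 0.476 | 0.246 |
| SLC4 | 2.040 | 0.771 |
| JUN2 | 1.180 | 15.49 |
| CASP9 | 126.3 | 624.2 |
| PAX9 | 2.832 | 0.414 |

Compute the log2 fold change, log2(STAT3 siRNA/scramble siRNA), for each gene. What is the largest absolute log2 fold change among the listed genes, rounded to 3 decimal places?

log2(35.37/95.83) = -1.438  (MAPK1)
log2(125.4/29.01) = 2.112  (MAPK12)
log2(5.756/0.994) = 2.534  (SMAD3)
log2(0.246/0.476) = -0.952  (MMP5)
log2(0.771/2.040) = -1.404  (SLC4)
log2(15.49/1.180) = 3.714  (JUN2)
log2(624.2/126.3) = 2.305  (CASP9)
log2(0.414/2.832) = -2.774  (PAX9)
The largest magnitude belongs to JUN2.

3.714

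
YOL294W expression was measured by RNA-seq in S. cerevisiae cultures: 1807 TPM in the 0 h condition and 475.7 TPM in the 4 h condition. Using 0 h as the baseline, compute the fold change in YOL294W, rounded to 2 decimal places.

0.26

Fold change = 475.7 / 1807 = 0.263
YOL294W is downregulated.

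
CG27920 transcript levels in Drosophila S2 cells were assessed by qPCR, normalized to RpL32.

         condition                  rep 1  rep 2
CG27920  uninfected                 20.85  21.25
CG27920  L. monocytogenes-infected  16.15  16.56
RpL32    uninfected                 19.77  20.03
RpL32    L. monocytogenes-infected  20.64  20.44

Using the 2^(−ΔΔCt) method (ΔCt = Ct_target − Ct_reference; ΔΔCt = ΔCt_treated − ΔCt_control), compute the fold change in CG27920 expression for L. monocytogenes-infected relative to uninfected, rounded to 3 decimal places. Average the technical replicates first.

40.364

Mean Ct: CG27920 uninfected 21.050; CG27920 L. monocytogenes-infected 16.355; RpL32 uninfected 19.900; RpL32 L. monocytogenes-infected 20.540
ΔCt(uninfected) = 21.050 − 19.900 = 1.150
ΔCt(L. monocytogenes-infected) = 16.355 − 20.540 = -4.185
ΔΔCt = -4.185 − 1.150 = -5.335
Fold change = 2^(−(-5.335)) = 2^5.335 = 40.3641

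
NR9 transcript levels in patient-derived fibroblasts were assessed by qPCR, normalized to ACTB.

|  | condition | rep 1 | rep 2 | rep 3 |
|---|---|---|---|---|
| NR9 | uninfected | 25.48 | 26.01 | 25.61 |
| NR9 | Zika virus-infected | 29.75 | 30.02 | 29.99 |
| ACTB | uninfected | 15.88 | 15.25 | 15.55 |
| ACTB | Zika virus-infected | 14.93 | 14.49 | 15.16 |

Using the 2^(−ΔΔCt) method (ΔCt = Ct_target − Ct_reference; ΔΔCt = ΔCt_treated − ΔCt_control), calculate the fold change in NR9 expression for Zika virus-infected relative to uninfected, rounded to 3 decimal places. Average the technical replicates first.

Mean Ct: NR9 uninfected 25.700; NR9 Zika virus-infected 29.920; ACTB uninfected 15.560; ACTB Zika virus-infected 14.860
ΔCt(uninfected) = 25.700 − 15.560 = 10.140
ΔCt(Zika virus-infected) = 29.920 − 14.860 = 15.060
ΔΔCt = 15.060 − 10.140 = 4.920
Fold change = 2^(−4.920) = 0.0330

0.033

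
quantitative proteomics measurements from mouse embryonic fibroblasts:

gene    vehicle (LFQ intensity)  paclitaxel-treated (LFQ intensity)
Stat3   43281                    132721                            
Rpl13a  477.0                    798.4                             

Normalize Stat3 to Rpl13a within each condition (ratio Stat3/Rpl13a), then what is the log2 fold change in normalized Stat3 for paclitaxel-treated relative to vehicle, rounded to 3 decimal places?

0.873

Stat3/Rpl13a (vehicle) = 43281 / 477.0 = 90.736
Stat3/Rpl13a (paclitaxel-treated) = 132721 / 798.4 = 166.23
Fold change = 166.23 / 90.736 = 1.8321
log2(1.8321) = 0.8735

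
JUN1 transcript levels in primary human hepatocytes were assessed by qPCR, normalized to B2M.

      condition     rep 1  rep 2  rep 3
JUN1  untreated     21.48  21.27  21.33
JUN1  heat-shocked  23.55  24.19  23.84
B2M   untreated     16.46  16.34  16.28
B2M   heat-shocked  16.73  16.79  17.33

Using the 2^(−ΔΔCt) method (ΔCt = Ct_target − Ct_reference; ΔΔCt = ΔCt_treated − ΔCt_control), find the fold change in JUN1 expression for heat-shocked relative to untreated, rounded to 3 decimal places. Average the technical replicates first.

0.266

Mean Ct: JUN1 untreated 21.360; JUN1 heat-shocked 23.860; B2M untreated 16.360; B2M heat-shocked 16.950
ΔCt(untreated) = 21.360 − 16.360 = 5.000
ΔCt(heat-shocked) = 23.860 − 16.950 = 6.910
ΔΔCt = 6.910 − 5.000 = 1.910
Fold change = 2^(−1.910) = 0.2661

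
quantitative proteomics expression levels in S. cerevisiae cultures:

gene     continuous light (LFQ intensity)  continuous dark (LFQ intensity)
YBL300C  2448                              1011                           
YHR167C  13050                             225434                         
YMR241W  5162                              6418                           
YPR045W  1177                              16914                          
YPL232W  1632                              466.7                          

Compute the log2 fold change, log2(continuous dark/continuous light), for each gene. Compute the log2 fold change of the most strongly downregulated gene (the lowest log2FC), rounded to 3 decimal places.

-1.806

log2(1011/2448) = -1.276  (YBL300C)
log2(225434/13050) = 4.111  (YHR167C)
log2(6418/5162) = 0.314  (YMR241W)
log2(16914/1177) = 3.845  (YPR045W)
log2(466.7/1632) = -1.806  (YPL232W)
YPL232W is most strongly downregulated.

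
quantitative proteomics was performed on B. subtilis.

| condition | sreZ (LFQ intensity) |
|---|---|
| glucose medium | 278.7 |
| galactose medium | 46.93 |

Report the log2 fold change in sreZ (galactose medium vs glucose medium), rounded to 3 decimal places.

-2.570

Fold change = 46.93 / 278.7 = 0.1684
log2(0.1684) = -2.5701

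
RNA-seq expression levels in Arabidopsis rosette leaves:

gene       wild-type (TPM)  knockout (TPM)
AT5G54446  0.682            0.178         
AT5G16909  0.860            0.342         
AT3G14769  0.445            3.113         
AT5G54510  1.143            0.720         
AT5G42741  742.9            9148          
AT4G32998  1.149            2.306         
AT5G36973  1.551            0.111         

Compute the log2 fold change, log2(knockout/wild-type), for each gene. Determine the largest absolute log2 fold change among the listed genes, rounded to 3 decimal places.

3.805

log2(0.178/0.682) = -1.938  (AT5G54446)
log2(0.342/0.860) = -1.330  (AT5G16909)
log2(3.113/0.445) = 2.806  (AT3G14769)
log2(0.720/1.143) = -0.667  (AT5G54510)
log2(9148/742.9) = 3.622  (AT5G42741)
log2(2.306/1.149) = 1.005  (AT4G32998)
log2(0.111/1.551) = -3.805  (AT5G36973)
The largest magnitude belongs to AT5G36973.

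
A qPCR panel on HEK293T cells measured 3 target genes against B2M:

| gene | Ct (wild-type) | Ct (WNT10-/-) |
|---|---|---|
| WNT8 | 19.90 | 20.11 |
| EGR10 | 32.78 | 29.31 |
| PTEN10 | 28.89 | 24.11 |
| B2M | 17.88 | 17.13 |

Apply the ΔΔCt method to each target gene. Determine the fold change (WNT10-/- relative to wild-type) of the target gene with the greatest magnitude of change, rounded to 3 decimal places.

WNT8: ΔΔCt = (20.11−17.13) − (19.90−17.88) = 2.98 − 2.02 = 0.96; fold change = 2^-0.96 = 0.514
EGR10: ΔΔCt = (29.31−17.13) − (32.78−17.88) = 12.18 − 14.90 = -2.72; fold change = 2^2.72 = 6.589
PTEN10: ΔΔCt = (24.11−17.13) − (28.89−17.88) = 6.98 − 11.01 = -4.03; fold change = 2^4.03 = 16.336
PTEN10 has the largest |ΔΔCt| = 4.03.

16.336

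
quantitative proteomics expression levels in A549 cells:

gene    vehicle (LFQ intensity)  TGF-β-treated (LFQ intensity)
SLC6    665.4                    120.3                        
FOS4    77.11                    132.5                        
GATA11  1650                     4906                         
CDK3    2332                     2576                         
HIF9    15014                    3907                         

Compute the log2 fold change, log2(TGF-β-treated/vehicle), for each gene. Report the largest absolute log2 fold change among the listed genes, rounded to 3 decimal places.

log2(120.3/665.4) = -2.468  (SLC6)
log2(132.5/77.11) = 0.781  (FOS4)
log2(4906/1650) = 1.572  (GATA11)
log2(2576/2332) = 0.144  (CDK3)
log2(3907/15014) = -1.942  (HIF9)
The largest magnitude belongs to SLC6.

2.468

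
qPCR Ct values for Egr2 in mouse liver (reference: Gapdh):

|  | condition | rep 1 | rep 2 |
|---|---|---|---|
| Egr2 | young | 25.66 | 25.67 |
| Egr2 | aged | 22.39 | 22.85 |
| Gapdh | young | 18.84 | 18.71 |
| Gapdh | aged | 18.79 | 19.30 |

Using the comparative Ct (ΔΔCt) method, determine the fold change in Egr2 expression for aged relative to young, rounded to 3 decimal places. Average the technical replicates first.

Mean Ct: Egr2 young 25.665; Egr2 aged 22.620; Gapdh young 18.775; Gapdh aged 19.045
ΔCt(young) = 25.665 − 18.775 = 6.890
ΔCt(aged) = 22.620 − 19.045 = 3.575
ΔΔCt = 3.575 − 6.890 = -3.315
Fold change = 2^(−(-3.315)) = 2^3.315 = 9.9521

9.952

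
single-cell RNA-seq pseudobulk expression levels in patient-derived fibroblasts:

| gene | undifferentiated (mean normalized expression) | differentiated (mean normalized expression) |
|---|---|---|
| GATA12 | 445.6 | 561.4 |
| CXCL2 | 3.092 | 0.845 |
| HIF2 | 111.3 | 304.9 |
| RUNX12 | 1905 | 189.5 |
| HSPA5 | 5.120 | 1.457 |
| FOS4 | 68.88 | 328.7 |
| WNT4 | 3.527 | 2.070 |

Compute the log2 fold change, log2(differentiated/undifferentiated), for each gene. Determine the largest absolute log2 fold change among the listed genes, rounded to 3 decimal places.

log2(561.4/445.6) = 0.333  (GATA12)
log2(0.845/3.092) = -1.872  (CXCL2)
log2(304.9/111.3) = 1.454  (HIF2)
log2(189.5/1905) = -3.330  (RUNX12)
log2(1.457/5.120) = -1.813  (HSPA5)
log2(328.7/68.88) = 2.255  (FOS4)
log2(2.070/3.527) = -0.769  (WNT4)
The largest magnitude belongs to RUNX12.

3.330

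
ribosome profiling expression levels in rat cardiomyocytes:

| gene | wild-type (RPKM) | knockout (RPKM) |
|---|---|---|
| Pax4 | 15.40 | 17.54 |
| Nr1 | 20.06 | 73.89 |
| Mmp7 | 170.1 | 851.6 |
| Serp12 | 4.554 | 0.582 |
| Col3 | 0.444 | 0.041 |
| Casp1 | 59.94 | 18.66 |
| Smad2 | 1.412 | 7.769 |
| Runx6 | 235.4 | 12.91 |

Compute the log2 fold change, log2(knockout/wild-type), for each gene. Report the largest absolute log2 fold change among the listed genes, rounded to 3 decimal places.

4.189

log2(17.54/15.40) = 0.188  (Pax4)
log2(73.89/20.06) = 1.881  (Nr1)
log2(851.6/170.1) = 2.324  (Mmp7)
log2(0.582/4.554) = -2.968  (Serp12)
log2(0.041/0.444) = -3.437  (Col3)
log2(18.66/59.94) = -1.684  (Casp1)
log2(7.769/1.412) = 2.460  (Smad2)
log2(12.91/235.4) = -4.189  (Runx6)
The largest magnitude belongs to Runx6.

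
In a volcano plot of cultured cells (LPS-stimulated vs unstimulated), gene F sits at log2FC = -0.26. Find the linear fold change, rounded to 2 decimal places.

Fold change = 2^(-0.26) = 0.835

0.84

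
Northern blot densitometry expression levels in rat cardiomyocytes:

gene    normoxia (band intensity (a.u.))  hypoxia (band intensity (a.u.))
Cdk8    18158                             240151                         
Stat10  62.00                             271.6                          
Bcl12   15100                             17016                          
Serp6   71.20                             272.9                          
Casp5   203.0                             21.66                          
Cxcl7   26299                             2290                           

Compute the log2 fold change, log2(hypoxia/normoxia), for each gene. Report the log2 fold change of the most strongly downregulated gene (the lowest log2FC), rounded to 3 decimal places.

-3.522

log2(240151/18158) = 3.725  (Cdk8)
log2(271.6/62.00) = 2.131  (Stat10)
log2(17016/15100) = 0.172  (Bcl12)
log2(272.9/71.20) = 1.938  (Serp6)
log2(21.66/203.0) = -3.228  (Casp5)
log2(2290/26299) = -3.522  (Cxcl7)
Cxcl7 is most strongly downregulated.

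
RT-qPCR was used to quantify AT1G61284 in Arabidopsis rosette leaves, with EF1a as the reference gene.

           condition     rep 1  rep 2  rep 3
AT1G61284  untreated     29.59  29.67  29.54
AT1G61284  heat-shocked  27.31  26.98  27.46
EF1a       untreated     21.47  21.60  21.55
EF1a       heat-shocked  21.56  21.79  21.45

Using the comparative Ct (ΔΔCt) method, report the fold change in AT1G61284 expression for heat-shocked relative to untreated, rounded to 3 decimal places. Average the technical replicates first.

Mean Ct: AT1G61284 untreated 29.600; AT1G61284 heat-shocked 27.250; EF1a untreated 21.540; EF1a heat-shocked 21.600
ΔCt(untreated) = 29.600 − 21.540 = 8.060
ΔCt(heat-shocked) = 27.250 − 21.600 = 5.650
ΔΔCt = 5.650 − 8.060 = -2.410
Fold change = 2^(−(-2.410)) = 2^2.410 = 5.3147

5.315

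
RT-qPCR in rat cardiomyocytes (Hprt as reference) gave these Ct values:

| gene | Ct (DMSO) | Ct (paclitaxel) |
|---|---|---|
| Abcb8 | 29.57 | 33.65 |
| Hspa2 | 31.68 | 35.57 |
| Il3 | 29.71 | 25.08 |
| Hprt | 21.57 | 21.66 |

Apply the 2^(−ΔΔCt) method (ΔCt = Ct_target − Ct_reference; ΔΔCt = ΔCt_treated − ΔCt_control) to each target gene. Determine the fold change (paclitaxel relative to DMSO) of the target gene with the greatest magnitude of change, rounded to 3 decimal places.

Abcb8: ΔΔCt = (33.65−21.66) − (29.57−21.57) = 11.99 − 8.00 = 3.99; fold change = 2^-3.99 = 0.063
Hspa2: ΔΔCt = (35.57−21.66) − (31.68−21.57) = 13.91 − 10.11 = 3.80; fold change = 2^-3.80 = 0.072
Il3: ΔΔCt = (25.08−21.66) − (29.71−21.57) = 3.42 − 8.14 = -4.72; fold change = 2^4.72 = 26.355
Il3 has the largest |ΔΔCt| = 4.72.

26.355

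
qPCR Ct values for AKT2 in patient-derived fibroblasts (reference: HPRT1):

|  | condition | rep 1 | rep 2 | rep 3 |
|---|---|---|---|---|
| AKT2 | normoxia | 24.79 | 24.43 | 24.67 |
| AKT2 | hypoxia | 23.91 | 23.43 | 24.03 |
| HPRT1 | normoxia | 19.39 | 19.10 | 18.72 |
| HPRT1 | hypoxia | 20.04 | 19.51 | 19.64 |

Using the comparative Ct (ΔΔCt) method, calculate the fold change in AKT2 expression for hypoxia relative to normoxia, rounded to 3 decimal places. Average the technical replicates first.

Mean Ct: AKT2 normoxia 24.630; AKT2 hypoxia 23.790; HPRT1 normoxia 19.070; HPRT1 hypoxia 19.730
ΔCt(normoxia) = 24.630 − 19.070 = 5.560
ΔCt(hypoxia) = 23.790 − 19.730 = 4.060
ΔΔCt = 4.060 − 5.560 = -1.500
Fold change = 2^(−(-1.500)) = 2^1.500 = 2.8284

2.828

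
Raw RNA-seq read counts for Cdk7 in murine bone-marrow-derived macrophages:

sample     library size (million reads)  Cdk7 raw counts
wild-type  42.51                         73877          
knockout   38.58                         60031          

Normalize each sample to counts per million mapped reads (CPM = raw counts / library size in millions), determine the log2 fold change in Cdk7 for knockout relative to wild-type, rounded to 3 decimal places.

CPM(wild-type) = 73877 / 42.51 = 1737.8734
CPM(knockout) = 60031 / 38.58 = 1556.0135
Fold change = 1556.0135 / 1737.8734 = 0.89535
log2(0.89535) = -0.1595

-0.159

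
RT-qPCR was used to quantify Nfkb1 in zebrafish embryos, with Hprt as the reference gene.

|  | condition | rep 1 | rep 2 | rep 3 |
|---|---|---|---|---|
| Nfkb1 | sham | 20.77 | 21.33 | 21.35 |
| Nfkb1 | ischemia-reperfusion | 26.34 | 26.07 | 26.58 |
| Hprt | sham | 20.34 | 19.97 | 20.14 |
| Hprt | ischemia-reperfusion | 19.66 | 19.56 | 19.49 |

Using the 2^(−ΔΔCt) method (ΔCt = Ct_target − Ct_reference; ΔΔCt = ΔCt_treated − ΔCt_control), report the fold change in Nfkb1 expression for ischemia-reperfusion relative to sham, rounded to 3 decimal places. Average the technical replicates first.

Mean Ct: Nfkb1 sham 21.150; Nfkb1 ischemia-reperfusion 26.330; Hprt sham 20.150; Hprt ischemia-reperfusion 19.570
ΔCt(sham) = 21.150 − 20.150 = 1.000
ΔCt(ischemia-reperfusion) = 26.330 − 19.570 = 6.760
ΔΔCt = 6.760 − 1.000 = 5.760
Fold change = 2^(−5.760) = 0.0185

0.018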